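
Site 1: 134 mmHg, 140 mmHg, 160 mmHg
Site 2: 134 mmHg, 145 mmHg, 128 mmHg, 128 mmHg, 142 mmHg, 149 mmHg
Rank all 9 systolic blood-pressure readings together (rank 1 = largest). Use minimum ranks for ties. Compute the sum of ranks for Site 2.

31

Sorted (descending): 160, 149, 145, 142, 140, 134, 134, 128, 128
The 2 values of 134 occupy positions 6–7 → each gets rank 6.
The 2 values of 128 occupy positions 8–9 → each gets rank 8.
Site 2 values → pooled ranks: 134→6, 145→3, 128→8, 128→8, 142→4, 149→2
Rank sum = 6 + 3 + 8 + 8 + 4 + 2 = 31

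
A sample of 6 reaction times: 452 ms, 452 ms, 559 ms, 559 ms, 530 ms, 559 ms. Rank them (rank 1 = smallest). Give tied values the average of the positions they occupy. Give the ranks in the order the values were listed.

Sorted (ascending): 452, 452, 530, 559, 559, 559
The 2 values of 452 occupy positions 1–2 → average rank (1+2)/2 = 1.5.
The 3 values of 559 occupy positions 4–6 → average rank 5.

1.5, 1.5, 5, 5, 3, 5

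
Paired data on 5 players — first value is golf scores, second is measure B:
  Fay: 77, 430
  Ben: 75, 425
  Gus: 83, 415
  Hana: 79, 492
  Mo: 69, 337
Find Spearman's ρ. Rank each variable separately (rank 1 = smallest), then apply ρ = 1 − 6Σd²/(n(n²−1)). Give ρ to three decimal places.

Ranks of variable 1: 3, 2, 5, 4, 1
Ranks of variable 2: 4, 3, 2, 5, 1
d = r₁ − r₂: -1, -1, 3, -1, 0
d²: 1, 1, 9, 1, 0; Σd² = 12
ρ = 1 − 6·12/(5·24) = 1 − 72/120 = 0.400

0.400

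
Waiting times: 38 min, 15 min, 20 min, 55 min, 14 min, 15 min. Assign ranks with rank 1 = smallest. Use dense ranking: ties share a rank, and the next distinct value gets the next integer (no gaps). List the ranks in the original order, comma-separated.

4, 2, 3, 5, 1, 2

Sorted (ascending): 14, 15, 15, 20, 38, 55
The 2 values of 15 share dense rank 2.
Remaining distinct values take the next consecutive integers.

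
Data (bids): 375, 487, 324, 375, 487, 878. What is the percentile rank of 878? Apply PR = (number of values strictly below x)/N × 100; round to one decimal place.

83.3

N = 6.
Strictly below 878: 5. Equal to 878: 1.
PR = 5/6 × 100 = 83.3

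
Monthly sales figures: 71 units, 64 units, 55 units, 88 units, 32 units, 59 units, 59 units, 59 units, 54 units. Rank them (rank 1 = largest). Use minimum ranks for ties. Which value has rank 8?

54

Sorted (descending): 88, 71, 64, 59, 59, 59, 55, 54, 32
The 3 values of 59 occupy positions 4–6 → each gets rank 4.
Rank 8 → value 54.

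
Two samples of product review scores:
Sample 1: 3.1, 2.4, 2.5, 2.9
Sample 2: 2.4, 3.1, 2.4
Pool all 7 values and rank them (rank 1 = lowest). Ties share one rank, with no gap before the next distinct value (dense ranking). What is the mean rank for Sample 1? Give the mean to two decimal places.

Sorted (ascending): 2.4, 2.4, 2.4, 2.5, 2.9, 3.1, 3.1
The 3 values of 2.4 share dense rank 1.
The 2 values of 3.1 share dense rank 4.
Remaining distinct values take the next consecutive integers.
Sample 1 values → pooled ranks: 3.1→4, 2.4→1, 2.5→2, 2.9→3
Mean rank = (4 + 1 + 2 + 3) / 4 = 2.50

2.50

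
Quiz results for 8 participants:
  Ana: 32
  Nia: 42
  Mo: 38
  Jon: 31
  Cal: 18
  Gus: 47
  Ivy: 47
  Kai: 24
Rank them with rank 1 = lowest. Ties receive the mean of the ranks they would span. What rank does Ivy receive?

Sorted (ascending): 18, 24, 31, 32, 38, 42, 47, 47
The 2 values of 47 occupy positions 7–8 → average rank (7+8)/2 = 7.5.
Ivy has value 47 → rank 7.5.

7.5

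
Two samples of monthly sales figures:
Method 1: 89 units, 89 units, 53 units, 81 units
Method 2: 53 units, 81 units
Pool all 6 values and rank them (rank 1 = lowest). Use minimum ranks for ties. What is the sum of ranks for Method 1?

Sorted (ascending): 53, 53, 81, 81, 89, 89
The 2 values of 53 occupy positions 1–2 → each gets rank 1.
The 2 values of 81 occupy positions 3–4 → each gets rank 3.
The 2 values of 89 occupy positions 5–6 → each gets rank 5.
Method 1 values → pooled ranks: 89→5, 89→5, 53→1, 81→3
Rank sum = 5 + 5 + 1 + 3 = 14

14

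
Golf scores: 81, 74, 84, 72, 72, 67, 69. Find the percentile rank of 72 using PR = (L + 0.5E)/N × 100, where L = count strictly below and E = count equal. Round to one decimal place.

N = 7.
Strictly below 72: 2. Equal to 72: 2.
PR = (2 + 0.5·2)/7 × 100 = 42.9

42.9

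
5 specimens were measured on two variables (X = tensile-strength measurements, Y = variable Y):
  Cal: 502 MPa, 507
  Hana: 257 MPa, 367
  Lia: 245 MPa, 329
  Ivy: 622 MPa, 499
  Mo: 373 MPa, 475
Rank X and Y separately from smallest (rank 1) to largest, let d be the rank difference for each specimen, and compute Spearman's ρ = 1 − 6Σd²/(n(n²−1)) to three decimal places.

Ranks of variable 1: 4, 2, 1, 5, 3
Ranks of variable 2: 5, 2, 1, 4, 3
d = r₁ − r₂: -1, 0, 0, 1, 0
d²: 1, 0, 0, 1, 0; Σd² = 2
ρ = 1 − 6·2/(5·24) = 1 − 12/120 = 0.900

0.900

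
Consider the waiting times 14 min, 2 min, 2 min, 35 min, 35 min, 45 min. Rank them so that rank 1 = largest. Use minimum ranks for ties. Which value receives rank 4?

14

Sorted (descending): 45, 35, 35, 14, 2, 2
The 2 values of 35 occupy positions 2–3 → each gets rank 2.
The 2 values of 2 occupy positions 5–6 → each gets rank 5.
Rank 4 → value 14.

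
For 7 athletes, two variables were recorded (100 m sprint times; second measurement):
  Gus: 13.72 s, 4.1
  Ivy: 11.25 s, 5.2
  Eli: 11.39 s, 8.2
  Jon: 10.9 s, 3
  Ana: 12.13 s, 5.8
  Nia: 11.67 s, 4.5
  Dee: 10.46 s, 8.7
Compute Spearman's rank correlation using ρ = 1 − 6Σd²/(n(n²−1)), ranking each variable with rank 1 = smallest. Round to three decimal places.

-0.286

Ranks of variable 1: 7, 3, 4, 2, 6, 5, 1
Ranks of variable 2: 2, 4, 6, 1, 5, 3, 7
d = r₁ − r₂: 5, -1, -2, 1, 1, 2, -6
d²: 25, 1, 4, 1, 1, 4, 36; Σd² = 72
ρ = 1 − 6·72/(7·48) = 1 − 432/336 = -0.286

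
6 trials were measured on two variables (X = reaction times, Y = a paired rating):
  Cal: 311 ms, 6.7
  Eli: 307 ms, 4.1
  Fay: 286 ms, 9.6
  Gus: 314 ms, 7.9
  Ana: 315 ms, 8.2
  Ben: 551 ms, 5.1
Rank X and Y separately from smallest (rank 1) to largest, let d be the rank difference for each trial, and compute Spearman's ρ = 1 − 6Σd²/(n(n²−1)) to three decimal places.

-0.200

Ranks of variable 1: 3, 2, 1, 4, 5, 6
Ranks of variable 2: 3, 1, 6, 4, 5, 2
d = r₁ − r₂: 0, 1, -5, 0, 0, 4
d²: 0, 1, 25, 0, 0, 16; Σd² = 42
ρ = 1 − 6·42/(6·35) = 1 − 252/210 = -0.200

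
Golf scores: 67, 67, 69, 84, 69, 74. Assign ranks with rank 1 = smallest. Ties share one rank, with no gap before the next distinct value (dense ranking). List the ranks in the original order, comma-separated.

Sorted (ascending): 67, 67, 69, 69, 74, 84
The 2 values of 67 share dense rank 1.
The 2 values of 69 share dense rank 2.
Remaining distinct values take the next consecutive integers.

1, 1, 2, 4, 2, 3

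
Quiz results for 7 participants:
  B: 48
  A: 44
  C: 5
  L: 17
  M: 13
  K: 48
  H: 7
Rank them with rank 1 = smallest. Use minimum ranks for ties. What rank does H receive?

2

Sorted (ascending): 5, 7, 13, 17, 44, 48, 48
The 2 values of 48 occupy positions 6–7 → each gets rank 6.
H has value 7 → rank 2.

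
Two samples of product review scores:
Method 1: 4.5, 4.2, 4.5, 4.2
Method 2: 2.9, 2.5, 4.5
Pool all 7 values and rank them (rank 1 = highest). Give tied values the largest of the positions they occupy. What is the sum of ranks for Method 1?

16

Sorted (descending): 4.5, 4.5, 4.5, 4.2, 4.2, 2.9, 2.5
The 3 values of 4.5 occupy positions 1–3 → each gets rank 3.
The 2 values of 4.2 occupy positions 4–5 → each gets rank 5.
Method 1 values → pooled ranks: 4.5→3, 4.2→5, 4.5→3, 4.2→5
Rank sum = 3 + 5 + 3 + 5 = 16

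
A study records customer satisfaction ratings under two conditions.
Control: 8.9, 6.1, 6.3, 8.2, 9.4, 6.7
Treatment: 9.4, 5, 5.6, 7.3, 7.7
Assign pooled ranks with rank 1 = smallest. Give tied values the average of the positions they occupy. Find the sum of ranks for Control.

Sorted (ascending): 5, 5.6, 6.1, 6.3, 6.7, 7.3, 7.7, 8.2, 8.9, 9.4, 9.4
The 2 values of 9.4 occupy positions 10–11 → average rank (10+11)/2 = 10.5.
Control values → pooled ranks: 8.9→9, 6.1→3, 6.3→4, 8.2→8, 9.4→10.5, 6.7→5
Rank sum = 9 + 3 + 4 + 8 + 10.5 + 5 = 39.5

39.5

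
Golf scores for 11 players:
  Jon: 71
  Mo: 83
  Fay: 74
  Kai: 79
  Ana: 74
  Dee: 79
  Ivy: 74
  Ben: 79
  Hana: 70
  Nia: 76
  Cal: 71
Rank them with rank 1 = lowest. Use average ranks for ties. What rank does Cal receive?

Sorted (ascending): 70, 71, 71, 74, 74, 74, 76, 79, 79, 79, 83
The 2 values of 71 occupy positions 2–3 → average rank (2+3)/2 = 2.5.
The 3 values of 74 occupy positions 4–6 → average rank 5.
The 3 values of 79 occupy positions 8–10 → average rank 9.
Cal has value 71 → rank 2.5.

2.5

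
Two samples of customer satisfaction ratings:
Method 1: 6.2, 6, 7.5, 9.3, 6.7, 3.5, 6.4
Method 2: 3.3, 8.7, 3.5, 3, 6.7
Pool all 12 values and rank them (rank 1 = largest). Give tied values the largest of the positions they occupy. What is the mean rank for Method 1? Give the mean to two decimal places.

5.71

Sorted (descending): 9.3, 8.7, 7.5, 6.7, 6.7, 6.4, 6.2, 6, 3.5, 3.5, 3.3, 3
The 2 values of 6.7 occupy positions 4–5 → each gets rank 5.
The 2 values of 3.5 occupy positions 9–10 → each gets rank 10.
Method 1 values → pooled ranks: 6.2→7, 6→8, 7.5→3, 9.3→1, 6.7→5, 3.5→10, 6.4→6
Mean rank = (7 + 8 + 3 + 1 + 5 + 10 + 6) / 7 = 5.71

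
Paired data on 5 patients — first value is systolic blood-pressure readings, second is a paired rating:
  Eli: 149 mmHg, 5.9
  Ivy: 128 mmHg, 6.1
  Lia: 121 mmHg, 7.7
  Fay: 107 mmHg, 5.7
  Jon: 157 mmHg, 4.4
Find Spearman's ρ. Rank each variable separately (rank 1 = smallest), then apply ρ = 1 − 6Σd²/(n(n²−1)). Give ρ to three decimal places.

-0.400

Ranks of variable 1: 4, 3, 2, 1, 5
Ranks of variable 2: 3, 4, 5, 2, 1
d = r₁ − r₂: 1, -1, -3, -1, 4
d²: 1, 1, 9, 1, 16; Σd² = 28
ρ = 1 − 6·28/(5·24) = 1 − 168/120 = -0.400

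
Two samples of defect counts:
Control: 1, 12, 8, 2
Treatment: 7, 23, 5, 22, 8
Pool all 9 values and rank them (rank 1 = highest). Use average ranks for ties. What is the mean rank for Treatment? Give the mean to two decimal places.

Sorted (descending): 23, 22, 12, 8, 8, 7, 5, 2, 1
The 2 values of 8 occupy positions 4–5 → average rank (4+5)/2 = 4.5.
Treatment values → pooled ranks: 7→6, 23→1, 5→7, 22→2, 8→4.5
Mean rank = (6 + 1 + 7 + 2 + 4.5) / 5 = 4.10

4.10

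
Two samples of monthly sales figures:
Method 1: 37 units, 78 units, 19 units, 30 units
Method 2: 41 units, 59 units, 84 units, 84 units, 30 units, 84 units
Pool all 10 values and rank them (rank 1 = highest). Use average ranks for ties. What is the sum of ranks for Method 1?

29.5

Sorted (descending): 84, 84, 84, 78, 59, 41, 37, 30, 30, 19
The 3 values of 84 occupy positions 1–3 → average rank 2.
The 2 values of 30 occupy positions 8–9 → average rank (8+9)/2 = 8.5.
Method 1 values → pooled ranks: 37→7, 78→4, 19→10, 30→8.5
Rank sum = 7 + 4 + 10 + 8.5 = 29.5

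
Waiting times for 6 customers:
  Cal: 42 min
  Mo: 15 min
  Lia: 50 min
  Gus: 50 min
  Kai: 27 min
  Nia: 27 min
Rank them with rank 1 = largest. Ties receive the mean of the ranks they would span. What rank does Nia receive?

4.5

Sorted (descending): 50, 50, 42, 27, 27, 15
The 2 values of 50 occupy positions 1–2 → average rank (1+2)/2 = 1.5.
The 2 values of 27 occupy positions 4–5 → average rank (4+5)/2 = 4.5.
Nia has value 27 min → rank 4.5.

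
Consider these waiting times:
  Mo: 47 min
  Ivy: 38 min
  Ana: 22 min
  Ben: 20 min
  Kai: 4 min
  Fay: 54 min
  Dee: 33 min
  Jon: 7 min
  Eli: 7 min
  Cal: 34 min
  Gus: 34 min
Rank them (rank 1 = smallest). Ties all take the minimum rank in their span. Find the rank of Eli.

2

Sorted (ascending): 4, 7, 7, 20, 22, 33, 34, 34, 38, 47, 54
The 2 values of 7 occupy positions 2–3 → each gets rank 2.
The 2 values of 34 occupy positions 7–8 → each gets rank 7.
Eli has value 7 min → rank 2.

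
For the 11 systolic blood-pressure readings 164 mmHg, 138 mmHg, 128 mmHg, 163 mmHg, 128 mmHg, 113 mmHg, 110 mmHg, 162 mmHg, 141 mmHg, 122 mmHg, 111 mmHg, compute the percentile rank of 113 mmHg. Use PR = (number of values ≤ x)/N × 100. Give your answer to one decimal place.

27.3

N = 11.
Strictly below 113: 2. Equal to 113: 1.
PR = 3/11 × 100 = 27.3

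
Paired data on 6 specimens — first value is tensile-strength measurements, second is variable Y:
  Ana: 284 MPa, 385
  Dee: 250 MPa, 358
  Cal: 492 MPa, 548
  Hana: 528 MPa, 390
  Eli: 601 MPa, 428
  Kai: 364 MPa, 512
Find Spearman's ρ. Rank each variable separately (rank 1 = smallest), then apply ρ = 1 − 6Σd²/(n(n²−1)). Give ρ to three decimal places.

0.543

Ranks of variable 1: 2, 1, 4, 5, 6, 3
Ranks of variable 2: 2, 1, 6, 3, 4, 5
d = r₁ − r₂: 0, 0, -2, 2, 2, -2
d²: 0, 0, 4, 4, 4, 4; Σd² = 16
ρ = 1 − 6·16/(6·35) = 1 − 96/210 = 0.543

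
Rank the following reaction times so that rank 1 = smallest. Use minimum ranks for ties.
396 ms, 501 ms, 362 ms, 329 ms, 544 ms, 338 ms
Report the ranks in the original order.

4, 5, 3, 1, 6, 2

Sorted (ascending): 329, 338, 362, 396, 501, 544
No ties — each value takes its position as its rank.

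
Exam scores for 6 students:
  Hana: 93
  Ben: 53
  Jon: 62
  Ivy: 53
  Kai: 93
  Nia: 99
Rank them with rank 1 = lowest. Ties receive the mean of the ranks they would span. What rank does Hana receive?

Sorted (ascending): 53, 53, 62, 93, 93, 99
The 2 values of 53 occupy positions 1–2 → average rank (1+2)/2 = 1.5.
The 2 values of 93 occupy positions 4–5 → average rank (4+5)/2 = 4.5.
Hana has value 93 → rank 4.5.

4.5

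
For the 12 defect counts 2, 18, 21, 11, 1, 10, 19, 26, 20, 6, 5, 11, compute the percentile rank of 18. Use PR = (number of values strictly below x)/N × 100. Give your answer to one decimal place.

58.3

N = 12.
Strictly below 18: 7. Equal to 18: 1.
PR = 7/12 × 100 = 58.3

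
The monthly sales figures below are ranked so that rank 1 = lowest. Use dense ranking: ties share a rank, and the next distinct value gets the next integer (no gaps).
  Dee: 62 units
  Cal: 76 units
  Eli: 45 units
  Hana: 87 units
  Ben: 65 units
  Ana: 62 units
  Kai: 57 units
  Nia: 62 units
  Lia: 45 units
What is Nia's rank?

Sorted (ascending): 45, 45, 57, 62, 62, 62, 65, 76, 87
The 2 values of 45 share dense rank 1.
The 3 values of 62 share dense rank 3.
Remaining distinct values take the next consecutive integers.
Nia has value 62 units → rank 3.

3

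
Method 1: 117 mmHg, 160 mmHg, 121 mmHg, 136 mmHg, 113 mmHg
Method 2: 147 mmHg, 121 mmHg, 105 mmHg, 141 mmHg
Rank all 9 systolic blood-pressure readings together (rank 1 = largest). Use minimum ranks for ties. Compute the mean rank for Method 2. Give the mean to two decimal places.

4.75

Sorted (descending): 160, 147, 141, 136, 121, 121, 117, 113, 105
The 2 values of 121 occupy positions 5–6 → each gets rank 5.
Method 2 values → pooled ranks: 147→2, 121→5, 105→9, 141→3
Mean rank = (2 + 5 + 9 + 3) / 4 = 4.75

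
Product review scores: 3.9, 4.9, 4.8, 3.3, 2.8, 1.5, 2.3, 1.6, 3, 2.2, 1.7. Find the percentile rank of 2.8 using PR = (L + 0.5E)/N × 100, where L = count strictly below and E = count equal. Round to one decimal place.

N = 11.
Strictly below 2.8: 5. Equal to 2.8: 1.
PR = (5 + 0.5·1)/11 × 100 = 50.0

50.0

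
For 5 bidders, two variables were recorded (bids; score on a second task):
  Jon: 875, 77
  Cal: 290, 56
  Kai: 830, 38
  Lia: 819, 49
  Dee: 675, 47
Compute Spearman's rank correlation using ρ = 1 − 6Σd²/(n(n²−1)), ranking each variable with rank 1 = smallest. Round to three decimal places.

Ranks of variable 1: 5, 1, 4, 3, 2
Ranks of variable 2: 5, 4, 1, 3, 2
d = r₁ − r₂: 0, -3, 3, 0, 0
d²: 0, 9, 9, 0, 0; Σd² = 18
ρ = 1 − 6·18/(5·24) = 1 − 108/120 = 0.100

0.100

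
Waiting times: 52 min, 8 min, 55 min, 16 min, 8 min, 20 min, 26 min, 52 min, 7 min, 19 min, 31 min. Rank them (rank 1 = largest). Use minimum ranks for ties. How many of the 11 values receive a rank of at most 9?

Sorted (descending): 55, 52, 52, 31, 26, 20, 19, 16, 8, 8, 7
The 2 values of 52 occupy positions 2–3 → each gets rank 2.
The 2 values of 8 occupy positions 9–10 → each gets rank 9.
Ranks ≤ 9: {1, 2, 2, 4, 5, 6, 7, 8, 9, 9} → 10 values.

10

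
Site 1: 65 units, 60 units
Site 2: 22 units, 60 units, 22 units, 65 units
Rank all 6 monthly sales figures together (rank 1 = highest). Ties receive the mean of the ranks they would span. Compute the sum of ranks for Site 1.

Sorted (descending): 65, 65, 60, 60, 22, 22
The 2 values of 65 occupy positions 1–2 → average rank (1+2)/2 = 1.5.
The 2 values of 60 occupy positions 3–4 → average rank (3+4)/2 = 3.5.
The 2 values of 22 occupy positions 5–6 → average rank (5+6)/2 = 5.5.
Site 1 values → pooled ranks: 65→1.5, 60→3.5
Rank sum = 1.5 + 3.5 = 5

5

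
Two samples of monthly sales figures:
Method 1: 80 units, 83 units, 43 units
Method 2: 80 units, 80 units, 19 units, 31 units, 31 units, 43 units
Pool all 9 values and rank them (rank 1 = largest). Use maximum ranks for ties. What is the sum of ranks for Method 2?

39

Sorted (descending): 83, 80, 80, 80, 43, 43, 31, 31, 19
The 3 values of 80 occupy positions 2–4 → each gets rank 4.
The 2 values of 43 occupy positions 5–6 → each gets rank 6.
The 2 values of 31 occupy positions 7–8 → each gets rank 8.
Method 2 values → pooled ranks: 80→4, 80→4, 19→9, 31→8, 31→8, 43→6
Rank sum = 4 + 4 + 9 + 8 + 8 + 6 = 39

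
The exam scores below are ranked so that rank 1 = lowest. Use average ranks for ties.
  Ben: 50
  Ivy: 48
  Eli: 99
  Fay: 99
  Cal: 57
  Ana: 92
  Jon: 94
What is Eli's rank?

Sorted (ascending): 48, 50, 57, 92, 94, 99, 99
The 2 values of 99 occupy positions 6–7 → average rank (6+7)/2 = 6.5.
Eli has value 99 → rank 6.5.

6.5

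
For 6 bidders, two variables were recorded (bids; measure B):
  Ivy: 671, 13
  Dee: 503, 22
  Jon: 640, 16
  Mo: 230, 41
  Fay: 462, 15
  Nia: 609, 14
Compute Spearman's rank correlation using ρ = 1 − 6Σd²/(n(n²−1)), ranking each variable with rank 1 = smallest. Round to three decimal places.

Ranks of variable 1: 6, 3, 5, 1, 2, 4
Ranks of variable 2: 1, 5, 4, 6, 3, 2
d = r₁ − r₂: 5, -2, 1, -5, -1, 2
d²: 25, 4, 1, 25, 1, 4; Σd² = 60
ρ = 1 − 6·60/(6·35) = 1 − 360/210 = -0.714

-0.714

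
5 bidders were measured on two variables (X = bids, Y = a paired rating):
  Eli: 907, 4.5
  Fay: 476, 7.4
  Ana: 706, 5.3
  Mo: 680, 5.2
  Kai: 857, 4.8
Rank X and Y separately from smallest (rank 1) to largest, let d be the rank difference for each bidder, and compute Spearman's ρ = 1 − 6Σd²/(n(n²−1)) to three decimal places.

-0.900

Ranks of variable 1: 5, 1, 3, 2, 4
Ranks of variable 2: 1, 5, 4, 3, 2
d = r₁ − r₂: 4, -4, -1, -1, 2
d²: 16, 16, 1, 1, 4; Σd² = 38
ρ = 1 − 6·38/(5·24) = 1 − 228/120 = -0.900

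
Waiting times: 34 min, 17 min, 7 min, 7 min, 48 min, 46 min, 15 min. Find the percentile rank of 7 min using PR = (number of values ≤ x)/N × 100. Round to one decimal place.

N = 7.
Strictly below 7: 0. Equal to 7: 2.
PR = 2/7 × 100 = 28.6

28.6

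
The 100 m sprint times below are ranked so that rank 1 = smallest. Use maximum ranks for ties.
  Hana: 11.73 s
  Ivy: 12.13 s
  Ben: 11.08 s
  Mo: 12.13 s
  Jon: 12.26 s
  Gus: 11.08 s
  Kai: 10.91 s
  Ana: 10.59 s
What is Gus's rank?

Sorted (ascending): 10.59, 10.91, 11.08, 11.08, 11.73, 12.13, 12.13, 12.26
The 2 values of 11.08 occupy positions 3–4 → each gets rank 4.
The 2 values of 12.13 occupy positions 6–7 → each gets rank 7.
Gus has value 11.08 s → rank 4.

4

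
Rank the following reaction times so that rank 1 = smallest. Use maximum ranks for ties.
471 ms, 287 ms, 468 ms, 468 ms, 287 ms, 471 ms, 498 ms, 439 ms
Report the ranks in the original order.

Sorted (ascending): 287, 287, 439, 468, 468, 471, 471, 498
The 2 values of 287 occupy positions 1–2 → each gets rank 2.
The 2 values of 468 occupy positions 4–5 → each gets rank 5.
The 2 values of 471 occupy positions 6–7 → each gets rank 7.

7, 2, 5, 5, 2, 7, 8, 3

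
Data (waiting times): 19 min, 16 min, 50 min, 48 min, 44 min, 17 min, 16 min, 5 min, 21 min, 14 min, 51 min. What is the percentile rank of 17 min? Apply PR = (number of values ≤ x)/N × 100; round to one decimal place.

45.5

N = 11.
Strictly below 17: 4. Equal to 17: 1.
PR = 5/11 × 100 = 45.5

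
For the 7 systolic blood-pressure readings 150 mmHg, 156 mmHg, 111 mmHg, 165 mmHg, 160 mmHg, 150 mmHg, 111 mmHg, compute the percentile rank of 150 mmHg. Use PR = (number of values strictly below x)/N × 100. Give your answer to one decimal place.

N = 7.
Strictly below 150: 2. Equal to 150: 2.
PR = 2/7 × 100 = 28.6

28.6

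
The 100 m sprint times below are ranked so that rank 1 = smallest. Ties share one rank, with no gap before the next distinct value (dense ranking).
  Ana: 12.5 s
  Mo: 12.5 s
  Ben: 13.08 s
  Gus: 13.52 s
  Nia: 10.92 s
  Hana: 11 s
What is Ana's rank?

3

Sorted (ascending): 10.92, 11, 12.5, 12.5, 13.08, 13.52
The 2 values of 12.5 share dense rank 3.
Remaining distinct values take the next consecutive integers.
Ana has value 12.5 s → rank 3.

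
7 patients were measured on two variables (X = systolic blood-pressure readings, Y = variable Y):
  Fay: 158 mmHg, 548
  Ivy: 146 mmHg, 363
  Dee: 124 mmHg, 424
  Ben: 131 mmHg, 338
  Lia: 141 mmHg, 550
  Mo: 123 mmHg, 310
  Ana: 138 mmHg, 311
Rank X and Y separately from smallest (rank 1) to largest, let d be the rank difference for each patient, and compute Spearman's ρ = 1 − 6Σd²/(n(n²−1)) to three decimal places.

Ranks of variable 1: 7, 6, 2, 3, 5, 1, 4
Ranks of variable 2: 6, 4, 5, 3, 7, 1, 2
d = r₁ − r₂: 1, 2, -3, 0, -2, 0, 2
d²: 1, 4, 9, 0, 4, 0, 4; Σd² = 22
ρ = 1 − 6·22/(7·48) = 1 − 132/336 = 0.607

0.607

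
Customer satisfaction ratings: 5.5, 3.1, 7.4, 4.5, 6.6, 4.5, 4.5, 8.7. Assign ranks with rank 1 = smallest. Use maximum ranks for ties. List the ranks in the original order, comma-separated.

5, 1, 7, 4, 6, 4, 4, 8

Sorted (ascending): 3.1, 4.5, 4.5, 4.5, 5.5, 6.6, 7.4, 8.7
The 3 values of 4.5 occupy positions 2–4 → each gets rank 4.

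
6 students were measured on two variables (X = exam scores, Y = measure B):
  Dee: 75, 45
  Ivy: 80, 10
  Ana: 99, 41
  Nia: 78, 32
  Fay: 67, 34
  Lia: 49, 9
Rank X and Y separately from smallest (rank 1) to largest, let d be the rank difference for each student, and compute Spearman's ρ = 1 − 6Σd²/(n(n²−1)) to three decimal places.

0.314

Ranks of variable 1: 3, 5, 6, 4, 2, 1
Ranks of variable 2: 6, 2, 5, 3, 4, 1
d = r₁ − r₂: -3, 3, 1, 1, -2, 0
d²: 9, 9, 1, 1, 4, 0; Σd² = 24
ρ = 1 − 6·24/(6·35) = 1 − 144/210 = 0.314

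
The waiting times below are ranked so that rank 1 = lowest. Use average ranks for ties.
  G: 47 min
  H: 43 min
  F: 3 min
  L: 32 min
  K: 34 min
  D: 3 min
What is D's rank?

1.5

Sorted (ascending): 3, 3, 32, 34, 43, 47
The 2 values of 3 occupy positions 1–2 → average rank (1+2)/2 = 1.5.
D has value 3 min → rank 1.5.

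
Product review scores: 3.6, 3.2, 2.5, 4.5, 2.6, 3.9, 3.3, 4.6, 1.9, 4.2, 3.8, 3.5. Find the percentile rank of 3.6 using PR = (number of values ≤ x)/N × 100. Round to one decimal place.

N = 12.
Strictly below 3.6: 6. Equal to 3.6: 1.
PR = 7/12 × 100 = 58.3

58.3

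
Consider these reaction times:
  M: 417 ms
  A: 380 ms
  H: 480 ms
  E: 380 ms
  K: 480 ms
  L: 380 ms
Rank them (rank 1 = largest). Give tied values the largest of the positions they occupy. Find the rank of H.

2

Sorted (descending): 480, 480, 417, 380, 380, 380
The 2 values of 480 occupy positions 1–2 → each gets rank 2.
The 3 values of 380 occupy positions 4–6 → each gets rank 6.
H has value 480 ms → rank 2.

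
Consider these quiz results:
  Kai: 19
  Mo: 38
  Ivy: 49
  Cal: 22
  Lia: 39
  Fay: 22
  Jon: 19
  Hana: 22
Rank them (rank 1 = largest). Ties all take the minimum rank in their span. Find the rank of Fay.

4

Sorted (descending): 49, 39, 38, 22, 22, 22, 19, 19
The 3 values of 22 occupy positions 4–6 → each gets rank 4.
The 2 values of 19 occupy positions 7–8 → each gets rank 7.
Fay has value 22 → rank 4.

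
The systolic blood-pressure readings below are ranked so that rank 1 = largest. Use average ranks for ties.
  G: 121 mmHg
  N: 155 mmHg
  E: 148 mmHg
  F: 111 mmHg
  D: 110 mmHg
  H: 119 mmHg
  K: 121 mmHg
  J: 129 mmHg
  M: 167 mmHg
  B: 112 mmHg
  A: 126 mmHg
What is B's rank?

Sorted (descending): 167, 155, 148, 129, 126, 121, 121, 119, 112, 111, 110
The 2 values of 121 occupy positions 6–7 → average rank (6+7)/2 = 6.5.
B has value 112 mmHg → rank 9.

9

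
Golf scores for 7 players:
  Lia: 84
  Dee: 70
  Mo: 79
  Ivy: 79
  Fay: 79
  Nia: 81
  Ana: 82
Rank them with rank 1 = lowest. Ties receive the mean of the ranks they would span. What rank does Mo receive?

3

Sorted (ascending): 70, 79, 79, 79, 81, 82, 84
The 3 values of 79 occupy positions 2–4 → average rank 3.
Mo has value 79 → rank 3.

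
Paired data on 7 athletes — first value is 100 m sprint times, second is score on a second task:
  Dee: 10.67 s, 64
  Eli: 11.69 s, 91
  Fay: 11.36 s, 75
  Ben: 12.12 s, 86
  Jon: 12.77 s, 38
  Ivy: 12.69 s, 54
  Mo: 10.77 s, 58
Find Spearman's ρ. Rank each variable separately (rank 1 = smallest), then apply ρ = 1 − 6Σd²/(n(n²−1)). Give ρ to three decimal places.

Ranks of variable 1: 1, 4, 3, 5, 7, 6, 2
Ranks of variable 2: 4, 7, 5, 6, 1, 2, 3
d = r₁ − r₂: -3, -3, -2, -1, 6, 4, -1
d²: 9, 9, 4, 1, 36, 16, 1; Σd² = 76
ρ = 1 − 6·76/(7·48) = 1 − 456/336 = -0.357

-0.357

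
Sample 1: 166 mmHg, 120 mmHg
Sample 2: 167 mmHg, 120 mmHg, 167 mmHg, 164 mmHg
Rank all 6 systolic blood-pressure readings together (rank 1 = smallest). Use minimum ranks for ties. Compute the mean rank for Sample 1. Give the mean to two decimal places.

2.50

Sorted (ascending): 120, 120, 164, 166, 167, 167
The 2 values of 120 occupy positions 1–2 → each gets rank 1.
The 2 values of 167 occupy positions 5–6 → each gets rank 5.
Sample 1 values → pooled ranks: 166→4, 120→1
Mean rank = (4 + 1) / 2 = 2.50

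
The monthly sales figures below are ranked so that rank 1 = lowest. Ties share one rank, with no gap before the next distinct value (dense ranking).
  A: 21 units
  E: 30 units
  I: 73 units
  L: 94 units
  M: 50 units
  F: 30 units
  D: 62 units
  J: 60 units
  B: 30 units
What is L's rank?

7

Sorted (ascending): 21, 30, 30, 30, 50, 60, 62, 73, 94
The 3 values of 30 share dense rank 2.
Remaining distinct values take the next consecutive integers.
L has value 94 units → rank 7.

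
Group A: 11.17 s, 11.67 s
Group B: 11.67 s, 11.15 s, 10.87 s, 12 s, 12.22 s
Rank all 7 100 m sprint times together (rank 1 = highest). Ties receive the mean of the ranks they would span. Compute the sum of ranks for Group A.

Sorted (descending): 12.22, 12, 11.67, 11.67, 11.17, 11.15, 10.87
The 2 values of 11.67 occupy positions 3–4 → average rank (3+4)/2 = 3.5.
Group A values → pooled ranks: 11.17→5, 11.67→3.5
Rank sum = 5 + 3.5 = 8.5

8.5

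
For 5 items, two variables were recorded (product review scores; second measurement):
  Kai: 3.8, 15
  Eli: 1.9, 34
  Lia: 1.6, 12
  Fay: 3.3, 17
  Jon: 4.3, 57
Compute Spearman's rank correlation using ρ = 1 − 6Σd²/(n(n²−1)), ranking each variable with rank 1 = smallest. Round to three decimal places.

Ranks of variable 1: 4, 2, 1, 3, 5
Ranks of variable 2: 2, 4, 1, 3, 5
d = r₁ − r₂: 2, -2, 0, 0, 0
d²: 4, 4, 0, 0, 0; Σd² = 8
ρ = 1 − 6·8/(5·24) = 1 − 48/120 = 0.600

0.600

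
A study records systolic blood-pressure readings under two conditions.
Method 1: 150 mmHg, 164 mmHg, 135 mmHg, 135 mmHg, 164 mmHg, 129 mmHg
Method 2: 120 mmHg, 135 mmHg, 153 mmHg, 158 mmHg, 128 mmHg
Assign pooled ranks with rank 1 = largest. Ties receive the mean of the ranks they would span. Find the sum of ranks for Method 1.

31

Sorted (descending): 164, 164, 158, 153, 150, 135, 135, 135, 129, 128, 120
The 2 values of 164 occupy positions 1–2 → average rank (1+2)/2 = 1.5.
The 3 values of 135 occupy positions 6–8 → average rank 7.
Method 1 values → pooled ranks: 150→5, 164→1.5, 135→7, 135→7, 164→1.5, 129→9
Rank sum = 5 + 1.5 + 7 + 7 + 1.5 + 9 = 31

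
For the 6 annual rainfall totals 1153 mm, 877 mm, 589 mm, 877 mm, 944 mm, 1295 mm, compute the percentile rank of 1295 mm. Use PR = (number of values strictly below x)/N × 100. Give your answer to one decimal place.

N = 6.
Strictly below 1295: 5. Equal to 1295: 1.
PR = 5/6 × 100 = 83.3

83.3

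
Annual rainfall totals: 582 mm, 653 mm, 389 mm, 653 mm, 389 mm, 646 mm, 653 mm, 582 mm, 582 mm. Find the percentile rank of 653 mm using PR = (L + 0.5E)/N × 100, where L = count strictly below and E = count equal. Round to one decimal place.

83.3

N = 9.
Strictly below 653: 6. Equal to 653: 3.
PR = (6 + 0.5·3)/9 × 100 = 83.3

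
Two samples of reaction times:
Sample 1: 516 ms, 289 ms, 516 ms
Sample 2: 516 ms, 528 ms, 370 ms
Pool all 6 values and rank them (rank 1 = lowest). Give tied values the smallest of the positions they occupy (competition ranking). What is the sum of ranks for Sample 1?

Sorted (ascending): 289, 370, 516, 516, 516, 528
The 3 values of 516 occupy positions 3–5 → each gets rank 3.
Sample 1 values → pooled ranks: 516→3, 289→1, 516→3
Rank sum = 3 + 1 + 3 = 7

7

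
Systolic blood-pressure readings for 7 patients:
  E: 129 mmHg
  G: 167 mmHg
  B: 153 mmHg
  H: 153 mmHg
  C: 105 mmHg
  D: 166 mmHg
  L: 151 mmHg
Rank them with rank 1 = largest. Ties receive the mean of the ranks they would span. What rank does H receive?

Sorted (descending): 167, 166, 153, 153, 151, 129, 105
The 2 values of 153 occupy positions 3–4 → average rank (3+4)/2 = 3.5.
H has value 153 mmHg → rank 3.5.

3.5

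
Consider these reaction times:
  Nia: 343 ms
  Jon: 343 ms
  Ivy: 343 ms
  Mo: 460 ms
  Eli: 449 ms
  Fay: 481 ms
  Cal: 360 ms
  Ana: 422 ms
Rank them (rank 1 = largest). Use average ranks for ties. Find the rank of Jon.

7

Sorted (descending): 481, 460, 449, 422, 360, 343, 343, 343
The 3 values of 343 occupy positions 6–8 → average rank 7.
Jon has value 343 ms → rank 7.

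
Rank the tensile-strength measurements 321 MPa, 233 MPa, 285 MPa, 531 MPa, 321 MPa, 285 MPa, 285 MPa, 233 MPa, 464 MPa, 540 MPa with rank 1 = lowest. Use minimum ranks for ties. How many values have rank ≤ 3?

5

Sorted (ascending): 233, 233, 285, 285, 285, 321, 321, 464, 531, 540
The 2 values of 233 occupy positions 1–2 → each gets rank 1.
The 3 values of 285 occupy positions 3–5 → each gets rank 3.
The 2 values of 321 occupy positions 6–7 → each gets rank 6.
Ranks ≤ 3: {1, 1, 3, 3, 3} → 5 values.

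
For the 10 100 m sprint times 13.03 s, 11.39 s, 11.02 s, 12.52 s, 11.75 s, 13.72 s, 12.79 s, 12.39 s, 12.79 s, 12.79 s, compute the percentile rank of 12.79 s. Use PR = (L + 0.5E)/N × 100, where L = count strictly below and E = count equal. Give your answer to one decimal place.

65.0

N = 10.
Strictly below 12.79: 5. Equal to 12.79: 3.
PR = (5 + 0.5·3)/10 × 100 = 65.0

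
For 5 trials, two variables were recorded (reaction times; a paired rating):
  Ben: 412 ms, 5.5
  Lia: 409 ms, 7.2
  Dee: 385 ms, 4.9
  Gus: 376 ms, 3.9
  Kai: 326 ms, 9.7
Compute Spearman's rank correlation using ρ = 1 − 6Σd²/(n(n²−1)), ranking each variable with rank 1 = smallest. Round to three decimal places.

Ranks of variable 1: 5, 4, 3, 2, 1
Ranks of variable 2: 3, 4, 2, 1, 5
d = r₁ − r₂: 2, 0, 1, 1, -4
d²: 4, 0, 1, 1, 16; Σd² = 22
ρ = 1 − 6·22/(5·24) = 1 − 132/120 = -0.100

-0.100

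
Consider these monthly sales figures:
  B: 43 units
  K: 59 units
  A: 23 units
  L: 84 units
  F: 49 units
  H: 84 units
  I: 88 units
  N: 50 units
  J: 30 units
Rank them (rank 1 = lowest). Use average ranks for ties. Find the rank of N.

Sorted (ascending): 23, 30, 43, 49, 50, 59, 84, 84, 88
The 2 values of 84 occupy positions 7–8 → average rank (7+8)/2 = 7.5.
N has value 50 units → rank 5.

5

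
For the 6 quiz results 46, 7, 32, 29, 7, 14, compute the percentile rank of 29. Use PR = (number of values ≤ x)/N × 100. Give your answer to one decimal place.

N = 6.
Strictly below 29: 3. Equal to 29: 1.
PR = 4/6 × 100 = 66.7

66.7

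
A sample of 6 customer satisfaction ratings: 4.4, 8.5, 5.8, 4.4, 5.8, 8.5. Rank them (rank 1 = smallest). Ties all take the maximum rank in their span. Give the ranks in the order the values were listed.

Sorted (ascending): 4.4, 4.4, 5.8, 5.8, 8.5, 8.5
The 2 values of 4.4 occupy positions 1–2 → each gets rank 2.
The 2 values of 5.8 occupy positions 3–4 → each gets rank 4.
The 2 values of 8.5 occupy positions 5–6 → each gets rank 6.

2, 6, 4, 2, 4, 6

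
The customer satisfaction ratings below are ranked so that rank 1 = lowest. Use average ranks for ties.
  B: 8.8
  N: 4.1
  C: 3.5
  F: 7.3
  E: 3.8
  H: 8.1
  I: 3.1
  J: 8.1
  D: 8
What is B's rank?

Sorted (ascending): 3.1, 3.5, 3.8, 4.1, 7.3, 8, 8.1, 8.1, 8.8
The 2 values of 8.1 occupy positions 7–8 → average rank (7+8)/2 = 7.5.
B has value 8.8 → rank 9.

9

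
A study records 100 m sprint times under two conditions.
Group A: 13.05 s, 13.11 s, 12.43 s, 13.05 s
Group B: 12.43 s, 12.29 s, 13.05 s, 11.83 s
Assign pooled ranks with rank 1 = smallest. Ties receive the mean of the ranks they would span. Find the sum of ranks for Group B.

12.5

Sorted (ascending): 11.83, 12.29, 12.43, 12.43, 13.05, 13.05, 13.05, 13.11
The 2 values of 12.43 occupy positions 3–4 → average rank (3+4)/2 = 3.5.
The 3 values of 13.05 occupy positions 5–7 → average rank 6.
Group B values → pooled ranks: 12.43→3.5, 12.29→2, 13.05→6, 11.83→1
Rank sum = 3.5 + 2 + 6 + 1 = 12.5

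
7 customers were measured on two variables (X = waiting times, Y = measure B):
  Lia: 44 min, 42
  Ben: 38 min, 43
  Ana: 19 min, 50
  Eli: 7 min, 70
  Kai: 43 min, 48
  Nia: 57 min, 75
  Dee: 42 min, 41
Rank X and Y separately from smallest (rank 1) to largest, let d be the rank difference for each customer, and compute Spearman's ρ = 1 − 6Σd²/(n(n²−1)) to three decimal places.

-0.071

Ranks of variable 1: 6, 3, 2, 1, 5, 7, 4
Ranks of variable 2: 2, 3, 5, 6, 4, 7, 1
d = r₁ − r₂: 4, 0, -3, -5, 1, 0, 3
d²: 16, 0, 9, 25, 1, 0, 9; Σd² = 60
ρ = 1 − 6·60/(7·48) = 1 − 360/336 = -0.071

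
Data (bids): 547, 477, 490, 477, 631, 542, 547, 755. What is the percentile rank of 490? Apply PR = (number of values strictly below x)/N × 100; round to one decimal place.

25.0

N = 8.
Strictly below 490: 2. Equal to 490: 1.
PR = 2/8 × 100 = 25.0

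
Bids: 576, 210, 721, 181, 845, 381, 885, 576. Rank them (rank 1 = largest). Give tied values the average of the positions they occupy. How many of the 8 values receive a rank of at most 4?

Sorted (descending): 885, 845, 721, 576, 576, 381, 210, 181
The 2 values of 576 occupy positions 4–5 → average rank (4+5)/2 = 4.5.
Ranks ≤ 4: {1, 2, 3} → 3 values.

3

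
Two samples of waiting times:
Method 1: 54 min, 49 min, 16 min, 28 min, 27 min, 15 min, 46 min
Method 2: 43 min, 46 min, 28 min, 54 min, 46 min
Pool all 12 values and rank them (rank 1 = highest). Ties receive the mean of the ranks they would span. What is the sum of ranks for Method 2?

Sorted (descending): 54, 54, 49, 46, 46, 46, 43, 28, 28, 27, 16, 15
The 2 values of 54 occupy positions 1–2 → average rank (1+2)/2 = 1.5.
The 3 values of 46 occupy positions 4–6 → average rank 5.
The 2 values of 28 occupy positions 8–9 → average rank (8+9)/2 = 8.5.
Method 2 values → pooled ranks: 43→7, 46→5, 28→8.5, 54→1.5, 46→5
Rank sum = 7 + 5 + 8.5 + 1.5 + 5 = 27

27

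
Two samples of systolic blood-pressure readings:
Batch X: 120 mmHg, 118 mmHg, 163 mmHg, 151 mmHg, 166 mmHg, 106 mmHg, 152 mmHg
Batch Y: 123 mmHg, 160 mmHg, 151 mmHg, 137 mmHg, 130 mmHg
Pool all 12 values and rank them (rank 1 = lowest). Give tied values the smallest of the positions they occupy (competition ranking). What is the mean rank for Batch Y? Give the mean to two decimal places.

Sorted (ascending): 106, 118, 120, 123, 130, 137, 151, 151, 152, 160, 163, 166
The 2 values of 151 occupy positions 7–8 → each gets rank 7.
Batch Y values → pooled ranks: 123→4, 160→10, 151→7, 137→6, 130→5
Mean rank = (4 + 10 + 7 + 6 + 5) / 5 = 6.40

6.40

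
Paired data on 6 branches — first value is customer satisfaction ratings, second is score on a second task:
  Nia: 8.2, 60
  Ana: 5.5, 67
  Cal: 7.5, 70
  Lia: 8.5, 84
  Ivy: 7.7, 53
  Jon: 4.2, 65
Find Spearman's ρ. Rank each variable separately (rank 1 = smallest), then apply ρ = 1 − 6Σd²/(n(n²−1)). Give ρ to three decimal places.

0.143

Ranks of variable 1: 5, 2, 3, 6, 4, 1
Ranks of variable 2: 2, 4, 5, 6, 1, 3
d = r₁ − r₂: 3, -2, -2, 0, 3, -2
d²: 9, 4, 4, 0, 9, 4; Σd² = 30
ρ = 1 − 6·30/(6·35) = 1 − 180/210 = 0.143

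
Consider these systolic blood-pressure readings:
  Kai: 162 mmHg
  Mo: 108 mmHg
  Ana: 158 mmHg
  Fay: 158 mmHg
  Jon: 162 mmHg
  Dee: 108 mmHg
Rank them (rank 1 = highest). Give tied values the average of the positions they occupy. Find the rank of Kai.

1.5

Sorted (descending): 162, 162, 158, 158, 108, 108
The 2 values of 162 occupy positions 1–2 → average rank (1+2)/2 = 1.5.
The 2 values of 158 occupy positions 3–4 → average rank (3+4)/2 = 3.5.
The 2 values of 108 occupy positions 5–6 → average rank (5+6)/2 = 5.5.
Kai has value 162 mmHg → rank 1.5.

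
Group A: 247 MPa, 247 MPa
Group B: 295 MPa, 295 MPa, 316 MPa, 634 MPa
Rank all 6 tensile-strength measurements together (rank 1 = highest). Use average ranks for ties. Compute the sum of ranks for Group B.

Sorted (descending): 634, 316, 295, 295, 247, 247
The 2 values of 295 occupy positions 3–4 → average rank (3+4)/2 = 3.5.
The 2 values of 247 occupy positions 5–6 → average rank (5+6)/2 = 5.5.
Group B values → pooled ranks: 295→3.5, 295→3.5, 316→2, 634→1
Rank sum = 3.5 + 3.5 + 2 + 1 = 10

10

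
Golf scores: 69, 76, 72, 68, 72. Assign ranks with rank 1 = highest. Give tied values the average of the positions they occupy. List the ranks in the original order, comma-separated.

4, 1, 2.5, 5, 2.5

Sorted (descending): 76, 72, 72, 69, 68
The 2 values of 72 occupy positions 2–3 → average rank (2+3)/2 = 2.5.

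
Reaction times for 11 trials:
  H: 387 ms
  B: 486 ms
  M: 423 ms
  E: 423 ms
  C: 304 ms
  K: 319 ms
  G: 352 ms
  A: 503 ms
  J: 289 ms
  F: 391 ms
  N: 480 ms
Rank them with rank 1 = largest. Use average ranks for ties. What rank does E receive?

Sorted (descending): 503, 486, 480, 423, 423, 391, 387, 352, 319, 304, 289
The 2 values of 423 occupy positions 4–5 → average rank (4+5)/2 = 4.5.
E has value 423 ms → rank 4.5.

4.5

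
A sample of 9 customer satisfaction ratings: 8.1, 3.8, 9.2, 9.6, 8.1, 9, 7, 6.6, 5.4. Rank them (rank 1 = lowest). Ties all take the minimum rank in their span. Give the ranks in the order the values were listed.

5, 1, 8, 9, 5, 7, 4, 3, 2

Sorted (ascending): 3.8, 5.4, 6.6, 7, 8.1, 8.1, 9, 9.2, 9.6
The 2 values of 8.1 occupy positions 5–6 → each gets rank 5.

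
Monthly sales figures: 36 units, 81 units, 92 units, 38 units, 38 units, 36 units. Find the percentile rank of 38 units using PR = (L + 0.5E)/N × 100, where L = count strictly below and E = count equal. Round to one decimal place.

50.0

N = 6.
Strictly below 38: 2. Equal to 38: 2.
PR = (2 + 0.5·2)/6 × 100 = 50.0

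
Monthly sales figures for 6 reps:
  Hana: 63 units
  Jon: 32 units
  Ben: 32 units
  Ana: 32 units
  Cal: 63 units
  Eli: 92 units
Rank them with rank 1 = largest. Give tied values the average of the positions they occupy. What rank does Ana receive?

5

Sorted (descending): 92, 63, 63, 32, 32, 32
The 2 values of 63 occupy positions 2–3 → average rank (2+3)/2 = 2.5.
The 3 values of 32 occupy positions 4–6 → average rank 5.
Ana has value 32 units → rank 5.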